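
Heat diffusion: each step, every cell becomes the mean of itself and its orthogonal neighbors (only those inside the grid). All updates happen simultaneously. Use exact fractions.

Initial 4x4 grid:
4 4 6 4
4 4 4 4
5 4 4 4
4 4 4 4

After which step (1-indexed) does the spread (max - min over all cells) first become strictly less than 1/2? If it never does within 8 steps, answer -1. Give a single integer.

Answer: 3

Derivation:
Step 1: max=14/3, min=4, spread=2/3
Step 2: max=271/60, min=4, spread=31/60
Step 3: max=2371/540, min=4, spread=211/540
  -> spread < 1/2 first at step 3
Step 4: max=233779/54000, min=304/75, spread=14899/54000
Step 5: max=2086909/486000, min=4579/1125, spread=108781/486000
Step 6: max=207453031/48600000, min=245971/60000, spread=8216521/48600000
Step 7: max=1858950361/437400000, min=1666103/405000, spread=59559121/437400000
Step 8: max=185427178939/43740000000, min=2006959357/486000000, spread=4800836809/43740000000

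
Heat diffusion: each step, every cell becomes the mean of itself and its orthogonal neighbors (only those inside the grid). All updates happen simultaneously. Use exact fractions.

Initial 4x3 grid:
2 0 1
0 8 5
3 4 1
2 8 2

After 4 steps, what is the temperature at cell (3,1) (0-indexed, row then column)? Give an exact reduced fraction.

Step 1: cell (3,1) = 4
Step 2: cell (3,1) = 21/5
Step 3: cell (3,1) = 277/75
Step 4: cell (3,1) = 67907/18000
Full grid after step 4:
  343469/129600 2293801/864000 125573/43200
  77273/27000 1129349/360000 223603/72000
  185981/54000 68493/20000 777049/216000
  116161/32400 67907/18000 237997/64800

Answer: 67907/18000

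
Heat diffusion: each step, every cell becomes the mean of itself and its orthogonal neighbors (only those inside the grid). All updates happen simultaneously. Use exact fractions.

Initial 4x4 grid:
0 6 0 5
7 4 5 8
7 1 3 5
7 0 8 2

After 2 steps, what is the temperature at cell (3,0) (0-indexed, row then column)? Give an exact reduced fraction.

Answer: 85/18

Derivation:
Step 1: cell (3,0) = 14/3
Step 2: cell (3,0) = 85/18
Full grid after step 2:
  34/9 463/120 89/24 169/36
  71/15 93/25 91/20 223/48
  53/12 43/10 383/100 393/80
  85/18 179/48 333/80 17/4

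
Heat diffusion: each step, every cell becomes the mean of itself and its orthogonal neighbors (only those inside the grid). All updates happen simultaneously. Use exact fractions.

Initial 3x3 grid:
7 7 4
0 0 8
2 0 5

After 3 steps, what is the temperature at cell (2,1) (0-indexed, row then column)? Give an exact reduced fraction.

Answer: 847/320

Derivation:
Step 1: cell (2,1) = 7/4
Step 2: cell (2,1) = 39/16
Step 3: cell (2,1) = 847/320
Full grid after step 3:
  1595/432 1993/480 2035/432
  8033/2880 1387/400 11593/2880
  239/108 847/320 373/108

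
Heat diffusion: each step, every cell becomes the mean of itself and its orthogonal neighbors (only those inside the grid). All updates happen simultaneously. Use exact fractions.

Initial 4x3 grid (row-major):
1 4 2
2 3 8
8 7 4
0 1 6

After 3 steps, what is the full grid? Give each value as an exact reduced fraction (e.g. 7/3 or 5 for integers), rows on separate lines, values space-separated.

Answer: 7253/2160 8453/2400 2227/540
25679/7200 8359/2000 15677/3600
9493/2400 24997/6000 2119/450
889/240 29569/7200 1157/270

Derivation:
After step 1:
  7/3 5/2 14/3
  7/2 24/5 17/4
  17/4 23/5 25/4
  3 7/2 11/3
After step 2:
  25/9 143/40 137/36
  893/240 393/100 599/120
  307/80 117/25 563/120
  43/12 443/120 161/36
After step 3:
  7253/2160 8453/2400 2227/540
  25679/7200 8359/2000 15677/3600
  9493/2400 24997/6000 2119/450
  889/240 29569/7200 1157/270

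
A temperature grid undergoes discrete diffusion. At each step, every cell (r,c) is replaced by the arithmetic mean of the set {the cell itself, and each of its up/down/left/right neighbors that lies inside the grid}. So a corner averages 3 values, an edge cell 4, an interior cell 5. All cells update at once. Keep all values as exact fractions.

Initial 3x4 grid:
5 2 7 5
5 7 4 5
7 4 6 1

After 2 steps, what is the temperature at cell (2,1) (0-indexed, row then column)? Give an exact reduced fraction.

Step 1: cell (2,1) = 6
Step 2: cell (2,1) = 1169/240
Full grid after step 2:
  61/12 363/80 1273/240 167/36
  74/15 549/100 111/25 1153/240
  52/9 1169/240 391/80 23/6

Answer: 1169/240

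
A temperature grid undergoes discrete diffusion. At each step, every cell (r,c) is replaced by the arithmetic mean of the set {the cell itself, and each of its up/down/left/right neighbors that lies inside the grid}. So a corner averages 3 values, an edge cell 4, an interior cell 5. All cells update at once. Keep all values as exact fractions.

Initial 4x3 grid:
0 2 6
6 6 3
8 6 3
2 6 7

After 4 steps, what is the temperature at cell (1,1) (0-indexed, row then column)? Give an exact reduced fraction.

Step 1: cell (1,1) = 23/5
Step 2: cell (1,1) = 117/25
Step 3: cell (1,1) = 26747/6000
Step 4: cell (1,1) = 407977/90000
Full grid after step 4:
  269179/64800 1762081/432000 67201/16200
  243577/54000 407977/90000 964933/216000
  272957/54000 1794683/360000 1070453/216000
  681163/129600 4544767/864000 666313/129600

Answer: 407977/90000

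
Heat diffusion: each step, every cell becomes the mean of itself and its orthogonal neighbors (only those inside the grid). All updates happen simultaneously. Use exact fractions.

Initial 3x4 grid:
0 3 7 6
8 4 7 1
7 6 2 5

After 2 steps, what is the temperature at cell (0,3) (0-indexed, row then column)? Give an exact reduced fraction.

Answer: 91/18

Derivation:
Step 1: cell (0,3) = 14/3
Step 2: cell (0,3) = 91/18
Full grid after step 2:
  143/36 1111/240 1087/240 91/18
  1261/240 114/25 253/50 977/240
  11/2 447/80 997/240 149/36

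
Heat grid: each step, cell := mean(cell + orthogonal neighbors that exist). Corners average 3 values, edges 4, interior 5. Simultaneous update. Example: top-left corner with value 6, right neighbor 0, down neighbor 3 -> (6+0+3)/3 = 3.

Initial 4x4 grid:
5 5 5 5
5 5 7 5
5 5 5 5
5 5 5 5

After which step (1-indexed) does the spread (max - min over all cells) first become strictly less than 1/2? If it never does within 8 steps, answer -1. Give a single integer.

Step 1: max=11/2, min=5, spread=1/2
Step 2: max=136/25, min=5, spread=11/25
  -> spread < 1/2 first at step 2
Step 3: max=6367/1200, min=5, spread=367/1200
Step 4: max=28571/5400, min=1513/300, spread=1337/5400
Step 5: max=851669/162000, min=45469/9000, spread=33227/162000
Step 6: max=25514327/4860000, min=274049/54000, spread=849917/4860000
Step 7: max=762714347/145800000, min=4118533/810000, spread=21378407/145800000
Step 8: max=22836462371/4374000000, min=1238688343/243000000, spread=540072197/4374000000

Answer: 2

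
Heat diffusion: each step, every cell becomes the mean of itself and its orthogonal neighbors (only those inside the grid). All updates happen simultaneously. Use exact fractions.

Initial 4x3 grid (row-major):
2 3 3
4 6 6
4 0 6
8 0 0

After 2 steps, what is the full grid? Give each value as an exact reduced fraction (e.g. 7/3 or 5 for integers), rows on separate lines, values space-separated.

After step 1:
  3 7/2 4
  4 19/5 21/4
  4 16/5 3
  4 2 2
After step 2:
  7/2 143/40 17/4
  37/10 79/20 321/80
  19/5 16/5 269/80
  10/3 14/5 7/3

Answer: 7/2 143/40 17/4
37/10 79/20 321/80
19/5 16/5 269/80
10/3 14/5 7/3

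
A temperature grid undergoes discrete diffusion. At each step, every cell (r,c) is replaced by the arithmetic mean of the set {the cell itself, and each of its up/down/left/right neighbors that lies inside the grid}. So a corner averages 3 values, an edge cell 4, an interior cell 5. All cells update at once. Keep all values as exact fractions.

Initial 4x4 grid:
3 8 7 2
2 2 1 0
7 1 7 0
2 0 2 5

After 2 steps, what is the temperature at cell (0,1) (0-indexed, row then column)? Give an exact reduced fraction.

Answer: 499/120

Derivation:
Step 1: cell (0,1) = 5
Step 2: cell (0,1) = 499/120
Full grid after step 2:
  77/18 499/120 159/40 11/4
  409/120 181/50 273/100 203/80
  129/40 253/100 31/10 497/240
  29/12 223/80 557/240 53/18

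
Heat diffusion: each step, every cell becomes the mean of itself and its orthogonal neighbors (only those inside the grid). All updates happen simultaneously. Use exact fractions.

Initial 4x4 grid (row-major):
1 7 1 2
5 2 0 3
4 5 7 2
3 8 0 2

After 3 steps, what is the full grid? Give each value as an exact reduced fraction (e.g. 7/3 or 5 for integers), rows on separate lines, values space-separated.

After step 1:
  13/3 11/4 5/2 2
  3 19/5 13/5 7/4
  17/4 26/5 14/5 7/2
  5 4 17/4 4/3
After step 2:
  121/36 803/240 197/80 25/12
  923/240 347/100 269/100 197/80
  349/80 401/100 367/100 563/240
  53/12 369/80 743/240 109/36
After step 3:
  3799/1080 22751/7200 6349/2400 841/360
  27071/7200 10417/3000 2951/1000 5749/2400
  3327/800 161/40 9487/3000 20711/7200
  1607/360 3227/800 25931/7200 3049/1080

Answer: 3799/1080 22751/7200 6349/2400 841/360
27071/7200 10417/3000 2951/1000 5749/2400
3327/800 161/40 9487/3000 20711/7200
1607/360 3227/800 25931/7200 3049/1080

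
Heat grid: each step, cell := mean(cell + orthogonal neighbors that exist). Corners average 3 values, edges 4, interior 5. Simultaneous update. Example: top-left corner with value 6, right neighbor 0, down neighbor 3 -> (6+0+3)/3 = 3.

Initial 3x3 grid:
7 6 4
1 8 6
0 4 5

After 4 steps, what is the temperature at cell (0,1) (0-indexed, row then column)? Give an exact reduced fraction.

Answer: 289829/57600

Derivation:
Step 1: cell (0,1) = 25/4
Step 2: cell (0,1) = 85/16
Step 3: cell (0,1) = 1689/320
Step 4: cell (0,1) = 289829/57600
Full grid after step 4:
  123331/25920 289829/57600 17287/3240
  46957/10800 343669/72000 871237/172800
  106531/25920 755087/172800 1723/360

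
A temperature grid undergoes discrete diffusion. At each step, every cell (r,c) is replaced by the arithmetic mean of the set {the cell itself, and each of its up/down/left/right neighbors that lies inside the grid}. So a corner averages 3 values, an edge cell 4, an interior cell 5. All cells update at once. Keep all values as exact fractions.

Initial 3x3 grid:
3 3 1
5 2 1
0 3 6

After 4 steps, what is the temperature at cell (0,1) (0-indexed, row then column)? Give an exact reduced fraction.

Step 1: cell (0,1) = 9/4
Step 2: cell (0,1) = 623/240
Step 3: cell (0,1) = 36361/14400
Step 4: cell (0,1) = 2254367/864000
Full grid after step 4:
  346601/129600 2254367/864000 323801/129600
  1189621/432000 119063/45000 376207/144000
  357551/129600 794039/288000 347551/129600

Answer: 2254367/864000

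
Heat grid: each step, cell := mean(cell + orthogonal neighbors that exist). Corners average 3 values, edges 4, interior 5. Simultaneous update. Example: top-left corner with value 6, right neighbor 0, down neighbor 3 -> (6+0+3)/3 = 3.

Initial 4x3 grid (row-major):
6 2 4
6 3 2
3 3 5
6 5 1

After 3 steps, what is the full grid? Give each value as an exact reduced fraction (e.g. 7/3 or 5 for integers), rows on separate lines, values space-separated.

Answer: 8707/2160 10751/2880 1783/540
599/144 109/30 973/288
371/90 1147/300 4841/1440
9103/2160 10991/2880 971/270

Derivation:
After step 1:
  14/3 15/4 8/3
  9/2 16/5 7/2
  9/2 19/5 11/4
  14/3 15/4 11/3
After step 2:
  155/36 857/240 119/36
  253/60 15/4 727/240
  131/30 18/5 823/240
  155/36 953/240 61/18
After step 3:
  8707/2160 10751/2880 1783/540
  599/144 109/30 973/288
  371/90 1147/300 4841/1440
  9103/2160 10991/2880 971/270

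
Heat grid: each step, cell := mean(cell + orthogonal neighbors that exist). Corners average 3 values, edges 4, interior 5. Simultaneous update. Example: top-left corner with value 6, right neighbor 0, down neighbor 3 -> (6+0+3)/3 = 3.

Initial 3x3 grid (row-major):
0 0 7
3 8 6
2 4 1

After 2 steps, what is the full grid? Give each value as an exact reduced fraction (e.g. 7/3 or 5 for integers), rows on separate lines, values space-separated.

After step 1:
  1 15/4 13/3
  13/4 21/5 11/2
  3 15/4 11/3
After step 2:
  8/3 797/240 163/36
  229/80 409/100 177/40
  10/3 877/240 155/36

Answer: 8/3 797/240 163/36
229/80 409/100 177/40
10/3 877/240 155/36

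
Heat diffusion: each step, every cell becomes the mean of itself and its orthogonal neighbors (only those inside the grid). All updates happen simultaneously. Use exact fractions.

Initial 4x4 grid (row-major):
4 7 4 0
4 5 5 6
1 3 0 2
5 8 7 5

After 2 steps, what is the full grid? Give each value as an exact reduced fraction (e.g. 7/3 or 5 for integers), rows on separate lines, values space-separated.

After step 1:
  5 5 4 10/3
  7/2 24/5 4 13/4
  13/4 17/5 17/5 13/4
  14/3 23/4 5 14/3
After step 2:
  9/2 47/10 49/12 127/36
  331/80 207/50 389/100 83/24
  889/240 103/25 381/100 437/120
  41/9 1129/240 1129/240 155/36

Answer: 9/2 47/10 49/12 127/36
331/80 207/50 389/100 83/24
889/240 103/25 381/100 437/120
41/9 1129/240 1129/240 155/36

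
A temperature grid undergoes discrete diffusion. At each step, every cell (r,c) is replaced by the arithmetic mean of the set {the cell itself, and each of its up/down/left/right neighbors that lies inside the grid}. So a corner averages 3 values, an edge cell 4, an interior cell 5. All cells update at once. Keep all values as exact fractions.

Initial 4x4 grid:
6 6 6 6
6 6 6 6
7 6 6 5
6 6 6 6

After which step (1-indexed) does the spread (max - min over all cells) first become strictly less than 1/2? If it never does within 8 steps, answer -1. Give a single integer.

Answer: 3

Derivation:
Step 1: max=19/3, min=17/3, spread=2/3
Step 2: max=751/120, min=689/120, spread=31/60
Step 3: max=6691/1080, min=6269/1080, spread=211/540
  -> spread < 1/2 first at step 3
Step 4: max=663871/108000, min=632129/108000, spread=15871/54000
Step 5: max=5947891/972000, min=5716109/972000, spread=115891/486000
Step 6: max=592432711/97200000, min=573967289/97200000, spread=9232711/48600000
Step 7: max=5315959531/874800000, min=5181640469/874800000, spread=67159531/437400000
Step 8: max=530500197151/87480000000, min=519259802849/87480000000, spread=5620197151/43740000000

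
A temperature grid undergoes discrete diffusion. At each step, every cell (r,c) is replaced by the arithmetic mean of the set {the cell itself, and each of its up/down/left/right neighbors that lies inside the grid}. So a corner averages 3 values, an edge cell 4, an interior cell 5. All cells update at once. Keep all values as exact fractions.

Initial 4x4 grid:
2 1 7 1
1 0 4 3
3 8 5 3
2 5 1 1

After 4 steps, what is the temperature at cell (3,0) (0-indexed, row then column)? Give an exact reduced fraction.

Step 1: cell (3,0) = 10/3
Step 2: cell (3,0) = 65/18
Step 3: cell (3,0) = 467/135
Step 4: cell (3,0) = 6886/2025
Full grid after step 4:
  158633/64800 586313/216000 664633/216000 103289/32400
  293509/108000 535127/180000 286841/90000 696013/216000
  340501/108000 148487/45000 592903/180000 678397/216000
  6886/2025 369691/108000 353051/108000 199897/64800

Answer: 6886/2025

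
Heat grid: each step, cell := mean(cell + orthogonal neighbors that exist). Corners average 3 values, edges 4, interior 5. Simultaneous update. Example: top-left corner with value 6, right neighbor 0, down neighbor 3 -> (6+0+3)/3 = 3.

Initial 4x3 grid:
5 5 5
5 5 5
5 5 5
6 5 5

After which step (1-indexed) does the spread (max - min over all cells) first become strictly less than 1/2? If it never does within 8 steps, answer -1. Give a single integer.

Answer: 1

Derivation:
Step 1: max=16/3, min=5, spread=1/3
  -> spread < 1/2 first at step 1
Step 2: max=95/18, min=5, spread=5/18
Step 3: max=1121/216, min=5, spread=41/216
Step 4: max=133817/25920, min=5, spread=4217/25920
Step 5: max=7985149/1555200, min=36079/7200, spread=38417/311040
Step 6: max=477760211/93312000, min=722597/144000, spread=1903471/18662400
Step 7: max=28594589089/5598720000, min=21715759/4320000, spread=18038617/223948800
Step 8: max=1712884182851/335923200000, min=1956926759/388800000, spread=883978523/13436928000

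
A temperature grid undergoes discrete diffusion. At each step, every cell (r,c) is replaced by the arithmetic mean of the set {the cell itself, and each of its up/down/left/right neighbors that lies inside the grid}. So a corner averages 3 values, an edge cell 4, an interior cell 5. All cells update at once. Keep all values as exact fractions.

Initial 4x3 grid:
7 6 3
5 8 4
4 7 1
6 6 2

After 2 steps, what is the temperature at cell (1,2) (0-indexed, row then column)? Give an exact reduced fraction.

Step 1: cell (1,2) = 4
Step 2: cell (1,2) = 107/24
Full grid after step 2:
  6 67/12 43/9
  47/8 136/25 107/24
  661/120 509/100 157/40
  193/36 1127/240 47/12

Answer: 107/24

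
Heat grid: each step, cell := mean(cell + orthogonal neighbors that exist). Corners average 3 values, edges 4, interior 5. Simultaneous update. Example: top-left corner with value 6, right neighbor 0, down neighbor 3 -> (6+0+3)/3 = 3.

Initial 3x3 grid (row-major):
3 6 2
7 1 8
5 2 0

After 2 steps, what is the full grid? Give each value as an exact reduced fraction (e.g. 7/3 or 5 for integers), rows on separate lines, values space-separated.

Answer: 37/9 277/60 133/36
47/10 331/100 973/240
32/9 37/10 97/36

Derivation:
After step 1:
  16/3 3 16/3
  4 24/5 11/4
  14/3 2 10/3
After step 2:
  37/9 277/60 133/36
  47/10 331/100 973/240
  32/9 37/10 97/36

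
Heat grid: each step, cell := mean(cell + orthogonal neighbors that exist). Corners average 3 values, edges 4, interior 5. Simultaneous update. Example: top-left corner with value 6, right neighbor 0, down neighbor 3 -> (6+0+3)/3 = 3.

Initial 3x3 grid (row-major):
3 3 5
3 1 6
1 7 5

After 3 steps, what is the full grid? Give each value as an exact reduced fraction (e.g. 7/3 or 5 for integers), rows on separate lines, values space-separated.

After step 1:
  3 3 14/3
  2 4 17/4
  11/3 7/2 6
After step 2:
  8/3 11/3 143/36
  19/6 67/20 227/48
  55/18 103/24 55/12
After step 3:
  19/6 1229/360 1781/432
  2203/720 4609/1200 11977/2880
  757/216 5501/1440 653/144

Answer: 19/6 1229/360 1781/432
2203/720 4609/1200 11977/2880
757/216 5501/1440 653/144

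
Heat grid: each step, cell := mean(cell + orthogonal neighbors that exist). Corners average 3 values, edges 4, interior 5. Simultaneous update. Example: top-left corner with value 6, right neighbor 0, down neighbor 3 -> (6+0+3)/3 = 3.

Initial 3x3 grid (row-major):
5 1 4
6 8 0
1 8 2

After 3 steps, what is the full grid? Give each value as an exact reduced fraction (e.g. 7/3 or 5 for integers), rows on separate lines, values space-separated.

Answer: 1541/360 28591/7200 917/270
5561/1200 8203/2000 8897/2400
373/80 63607/14400 8321/2160

Derivation:
After step 1:
  4 9/2 5/3
  5 23/5 7/2
  5 19/4 10/3
After step 2:
  9/2 443/120 29/9
  93/20 447/100 131/40
  59/12 1061/240 139/36
After step 3:
  1541/360 28591/7200 917/270
  5561/1200 8203/2000 8897/2400
  373/80 63607/14400 8321/2160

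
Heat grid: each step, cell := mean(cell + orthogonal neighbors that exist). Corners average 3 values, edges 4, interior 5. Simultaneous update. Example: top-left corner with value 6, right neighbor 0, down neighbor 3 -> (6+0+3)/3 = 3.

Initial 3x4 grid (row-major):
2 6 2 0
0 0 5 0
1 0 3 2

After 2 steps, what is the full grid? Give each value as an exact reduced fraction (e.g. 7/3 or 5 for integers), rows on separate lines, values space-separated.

After step 1:
  8/3 5/2 13/4 2/3
  3/4 11/5 2 7/4
  1/3 1 5/2 5/3
After step 2:
  71/36 637/240 101/48 17/9
  119/80 169/100 117/50 73/48
  25/36 181/120 43/24 71/36

Answer: 71/36 637/240 101/48 17/9
119/80 169/100 117/50 73/48
25/36 181/120 43/24 71/36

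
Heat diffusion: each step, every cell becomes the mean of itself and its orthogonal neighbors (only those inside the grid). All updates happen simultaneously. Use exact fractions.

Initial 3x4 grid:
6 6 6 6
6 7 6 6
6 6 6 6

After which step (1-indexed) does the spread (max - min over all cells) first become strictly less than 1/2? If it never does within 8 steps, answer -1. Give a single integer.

Step 1: max=25/4, min=6, spread=1/4
  -> spread < 1/2 first at step 1
Step 2: max=623/100, min=6, spread=23/100
Step 3: max=29611/4800, min=2413/400, spread=131/960
Step 4: max=265751/43200, min=43591/7200, spread=841/8640
Step 5: max=106222051/17280000, min=8733373/1440000, spread=56863/691200
Step 6: max=954654341/155520000, min=78749543/12960000, spread=386393/6220800
Step 7: max=381641723131/62208000000, min=31524358813/5184000000, spread=26795339/497664000
Step 8: max=22878695714129/3732480000000, min=1893326149667/311040000000, spread=254051069/5971968000

Answer: 1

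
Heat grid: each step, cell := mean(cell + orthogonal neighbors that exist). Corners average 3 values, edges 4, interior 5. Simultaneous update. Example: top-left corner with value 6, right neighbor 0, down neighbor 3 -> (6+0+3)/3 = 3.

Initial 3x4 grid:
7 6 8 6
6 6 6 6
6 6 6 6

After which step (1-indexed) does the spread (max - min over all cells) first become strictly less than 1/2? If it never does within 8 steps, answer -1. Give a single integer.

Step 1: max=27/4, min=6, spread=3/4
Step 2: max=1579/240, min=6, spread=139/240
Step 3: max=46259/7200, min=607/100, spread=511/1440
  -> spread < 1/2 first at step 3
Step 4: max=1377193/216000, min=220163/36000, spread=11243/43200
Step 5: max=40975691/6480000, min=13297997/2160000, spread=10817/64800
Step 6: max=306384943/48600000, min=400244249/64800000, spread=992281/7776000
Step 7: max=10990737607/1749600000, min=19273894493/3110400000, spread=95470051/1119744000
Step 8: max=548660801129/87480000000, min=160885073191/25920000000, spread=363115463/5598720000

Answer: 3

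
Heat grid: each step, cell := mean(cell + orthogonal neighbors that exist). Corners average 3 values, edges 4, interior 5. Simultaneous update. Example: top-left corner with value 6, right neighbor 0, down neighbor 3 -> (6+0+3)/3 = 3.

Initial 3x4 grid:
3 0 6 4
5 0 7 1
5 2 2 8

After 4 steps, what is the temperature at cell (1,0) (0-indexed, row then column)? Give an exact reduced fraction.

Step 1: cell (1,0) = 13/4
Step 2: cell (1,0) = 763/240
Step 3: cell (1,0) = 8509/2880
Step 4: cell (1,0) = 538199/172800
Full grid after step 4:
  76639/25920 17347/5400 18823/5400 6301/1620
  538199/172800 1829/576 13273/3600 166729/43200
  3017/960 2719/800 78217/21600 25819/6480

Answer: 538199/172800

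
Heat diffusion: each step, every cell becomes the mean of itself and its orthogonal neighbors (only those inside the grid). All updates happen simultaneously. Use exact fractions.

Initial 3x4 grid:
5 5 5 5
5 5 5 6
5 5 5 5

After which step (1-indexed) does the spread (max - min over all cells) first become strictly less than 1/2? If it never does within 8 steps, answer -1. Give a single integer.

Answer: 1

Derivation:
Step 1: max=16/3, min=5, spread=1/3
  -> spread < 1/2 first at step 1
Step 2: max=1267/240, min=5, spread=67/240
Step 3: max=11237/2160, min=5, spread=437/2160
Step 4: max=4477531/864000, min=5009/1000, spread=29951/172800
Step 5: max=40095821/7776000, min=16954/3375, spread=206761/1555200
Step 6: max=16008195571/3110400000, min=27165671/5400000, spread=14430763/124416000
Step 7: max=958227741689/186624000000, min=2177652727/432000000, spread=139854109/1492992000
Step 8: max=57409671890251/11197440000000, min=196251228977/38880000000, spread=7114543559/89579520000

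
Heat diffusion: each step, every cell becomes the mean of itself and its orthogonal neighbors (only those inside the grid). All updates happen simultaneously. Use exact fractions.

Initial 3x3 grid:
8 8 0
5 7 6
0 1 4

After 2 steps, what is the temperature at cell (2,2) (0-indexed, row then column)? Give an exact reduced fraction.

Answer: 131/36

Derivation:
Step 1: cell (2,2) = 11/3
Step 2: cell (2,2) = 131/36
Full grid after step 2:
  71/12 1369/240 44/9
  97/20 117/25 1079/240
  10/3 211/60 131/36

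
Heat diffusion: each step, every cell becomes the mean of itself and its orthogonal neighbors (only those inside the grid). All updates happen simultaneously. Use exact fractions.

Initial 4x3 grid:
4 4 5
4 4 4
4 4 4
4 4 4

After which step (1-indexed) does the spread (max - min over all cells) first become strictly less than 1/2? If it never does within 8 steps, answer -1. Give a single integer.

Answer: 1

Derivation:
Step 1: max=13/3, min=4, spread=1/3
  -> spread < 1/2 first at step 1
Step 2: max=77/18, min=4, spread=5/18
Step 3: max=905/216, min=4, spread=41/216
Step 4: max=107897/25920, min=4, spread=4217/25920
Step 5: max=6429949/1555200, min=28879/7200, spread=38417/311040
Step 6: max=384448211/93312000, min=578597/144000, spread=1903471/18662400
Step 7: max=22995869089/5598720000, min=17395759/4320000, spread=18038617/223948800
Step 8: max=1376960982851/335923200000, min=1568126759/388800000, spread=883978523/13436928000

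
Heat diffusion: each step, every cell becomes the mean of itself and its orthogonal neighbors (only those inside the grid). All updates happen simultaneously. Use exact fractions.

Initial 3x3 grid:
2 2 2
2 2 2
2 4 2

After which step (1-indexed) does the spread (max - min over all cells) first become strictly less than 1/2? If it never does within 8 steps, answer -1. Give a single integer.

Step 1: max=8/3, min=2, spread=2/3
Step 2: max=307/120, min=2, spread=67/120
Step 3: max=2597/1080, min=207/100, spread=1807/5400
  -> spread < 1/2 first at step 3
Step 4: max=1021963/432000, min=5761/2700, spread=33401/144000
Step 5: max=9005933/3888000, min=583391/270000, spread=3025513/19440000
Step 6: max=3575326867/1555200000, min=31555949/14400000, spread=53531/497664
Step 7: max=212656925849/93312000000, min=8567116051/3888000000, spread=450953/5971968
Step 8: max=12706343560603/5598720000000, min=1034128610519/466560000000, spread=3799043/71663616

Answer: 3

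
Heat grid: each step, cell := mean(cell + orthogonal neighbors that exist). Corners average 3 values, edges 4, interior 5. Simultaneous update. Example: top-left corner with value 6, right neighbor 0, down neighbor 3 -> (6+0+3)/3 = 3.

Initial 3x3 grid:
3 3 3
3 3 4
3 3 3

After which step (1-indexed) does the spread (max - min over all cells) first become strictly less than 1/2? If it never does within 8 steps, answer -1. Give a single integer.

Answer: 1

Derivation:
Step 1: max=10/3, min=3, spread=1/3
  -> spread < 1/2 first at step 1
Step 2: max=787/240, min=3, spread=67/240
Step 3: max=6917/2160, min=607/200, spread=1807/10800
Step 4: max=2749963/864000, min=16561/5400, spread=33401/288000
Step 5: max=24557933/7776000, min=1663391/540000, spread=3025513/38880000
Step 6: max=9796126867/3110400000, min=89155949/28800000, spread=53531/995328
Step 7: max=585904925849/186624000000, min=24119116051/7776000000, spread=450953/11943936
Step 8: max=35101223560603/11197440000000, min=2900368610519/933120000000, spread=3799043/143327232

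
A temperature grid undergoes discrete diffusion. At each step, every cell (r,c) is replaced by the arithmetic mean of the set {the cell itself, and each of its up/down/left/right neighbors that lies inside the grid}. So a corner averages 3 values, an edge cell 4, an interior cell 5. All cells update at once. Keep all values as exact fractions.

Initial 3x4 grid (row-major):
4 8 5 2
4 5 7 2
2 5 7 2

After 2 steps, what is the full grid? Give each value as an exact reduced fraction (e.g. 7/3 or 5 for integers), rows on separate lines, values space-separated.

Answer: 175/36 83/15 24/5 47/12
371/80 5 5 907/240
73/18 73/15 283/60 73/18

Derivation:
After step 1:
  16/3 11/2 11/2 3
  15/4 29/5 26/5 13/4
  11/3 19/4 21/4 11/3
After step 2:
  175/36 83/15 24/5 47/12
  371/80 5 5 907/240
  73/18 73/15 283/60 73/18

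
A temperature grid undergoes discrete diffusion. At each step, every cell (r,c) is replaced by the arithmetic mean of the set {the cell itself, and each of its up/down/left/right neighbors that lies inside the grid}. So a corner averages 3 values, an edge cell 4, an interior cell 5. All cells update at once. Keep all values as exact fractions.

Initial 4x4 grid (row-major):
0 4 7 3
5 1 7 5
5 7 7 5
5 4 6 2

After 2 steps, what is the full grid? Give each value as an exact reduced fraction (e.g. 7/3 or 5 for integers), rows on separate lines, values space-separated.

After step 1:
  3 3 21/4 5
  11/4 24/5 27/5 5
  11/2 24/5 32/5 19/4
  14/3 11/2 19/4 13/3
After step 2:
  35/12 321/80 373/80 61/12
  321/80 83/20 537/100 403/80
  1063/240 27/5 261/50 1229/240
  47/9 1183/240 1259/240 83/18

Answer: 35/12 321/80 373/80 61/12
321/80 83/20 537/100 403/80
1063/240 27/5 261/50 1229/240
47/9 1183/240 1259/240 83/18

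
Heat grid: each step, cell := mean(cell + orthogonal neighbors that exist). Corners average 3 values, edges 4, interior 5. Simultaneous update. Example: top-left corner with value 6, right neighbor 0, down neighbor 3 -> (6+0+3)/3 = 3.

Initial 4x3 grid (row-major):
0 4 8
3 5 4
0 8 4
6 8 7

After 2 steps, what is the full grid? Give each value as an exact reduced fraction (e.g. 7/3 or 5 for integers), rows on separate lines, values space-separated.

Answer: 103/36 1003/240 89/18
803/240 213/50 317/60
191/48 541/100 67/12
97/18 93/16 58/9

Derivation:
After step 1:
  7/3 17/4 16/3
  2 24/5 21/4
  17/4 5 23/4
  14/3 29/4 19/3
After step 2:
  103/36 1003/240 89/18
  803/240 213/50 317/60
  191/48 541/100 67/12
  97/18 93/16 58/9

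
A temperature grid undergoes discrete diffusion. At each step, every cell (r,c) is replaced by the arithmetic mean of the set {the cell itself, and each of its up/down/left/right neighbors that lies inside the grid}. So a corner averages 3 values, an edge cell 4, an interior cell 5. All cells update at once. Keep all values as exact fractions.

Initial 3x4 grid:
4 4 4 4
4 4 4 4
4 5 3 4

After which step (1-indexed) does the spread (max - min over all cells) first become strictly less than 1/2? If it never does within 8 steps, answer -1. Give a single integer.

Answer: 2

Derivation:
Step 1: max=13/3, min=11/3, spread=2/3
Step 2: max=62/15, min=58/15, spread=4/15
  -> spread < 1/2 first at step 2
Step 3: max=557/135, min=523/135, spread=34/135
Step 4: max=44041/10800, min=42359/10800, spread=841/5400
Step 5: max=49397/12150, min=47803/12150, spread=797/6075
Step 6: max=31490393/7776000, min=30717607/7776000, spread=386393/3888000
Step 7: max=282748223/69984000, min=277123777/69984000, spread=2812223/34992000
Step 8: max=22581797629/5598720000, min=22207962371/5598720000, spread=186917629/2799360000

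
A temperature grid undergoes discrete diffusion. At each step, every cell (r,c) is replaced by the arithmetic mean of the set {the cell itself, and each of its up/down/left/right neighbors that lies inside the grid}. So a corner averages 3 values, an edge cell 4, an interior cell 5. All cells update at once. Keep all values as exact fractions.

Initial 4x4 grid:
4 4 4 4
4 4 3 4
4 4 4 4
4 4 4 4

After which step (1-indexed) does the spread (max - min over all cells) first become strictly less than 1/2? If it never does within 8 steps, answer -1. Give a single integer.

Step 1: max=4, min=15/4, spread=1/4
  -> spread < 1/2 first at step 1
Step 2: max=4, min=189/50, spread=11/50
Step 3: max=4, min=9233/2400, spread=367/2400
Step 4: max=2387/600, min=41629/10800, spread=1337/10800
Step 5: max=71531/18000, min=1254331/324000, spread=33227/324000
Step 6: max=427951/108000, min=37665673/9720000, spread=849917/9720000
Step 7: max=6411467/1620000, min=1132685653/291600000, spread=21378407/291600000
Step 8: max=1920311657/486000000, min=34025537629/8748000000, spread=540072197/8748000000

Answer: 1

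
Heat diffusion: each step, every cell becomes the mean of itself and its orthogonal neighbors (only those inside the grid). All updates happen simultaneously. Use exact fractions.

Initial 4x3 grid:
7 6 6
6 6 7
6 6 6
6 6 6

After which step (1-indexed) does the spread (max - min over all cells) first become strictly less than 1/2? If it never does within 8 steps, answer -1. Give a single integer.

Step 1: max=19/3, min=6, spread=1/3
  -> spread < 1/2 first at step 1
Step 2: max=1507/240, min=6, spread=67/240
Step 3: max=13547/2160, min=289/48, spread=271/1080
Step 4: max=809599/129600, min=14521/2400, spread=5093/25920
Step 5: max=48467501/7776000, min=1310611/216000, spread=257101/1555200
Step 6: max=2901013999/466560000, min=39427967/6480000, spread=497603/3732480
Step 7: max=173755637141/27993600000, min=395046113/64800000, spread=123828653/1119744000
Step 8: max=10408837884319/1679616000000, min=35614295413/5832000000, spread=1215366443/13436928000

Answer: 1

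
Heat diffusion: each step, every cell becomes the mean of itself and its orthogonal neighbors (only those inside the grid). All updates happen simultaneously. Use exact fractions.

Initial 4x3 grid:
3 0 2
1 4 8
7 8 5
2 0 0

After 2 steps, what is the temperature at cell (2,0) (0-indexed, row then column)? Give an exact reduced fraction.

Step 1: cell (2,0) = 9/2
Step 2: cell (2,0) = 321/80
Full grid after step 2:
  22/9 667/240 31/9
  827/240 79/20 263/60
  321/80 17/4 247/60
  10/3 359/120 113/36

Answer: 321/80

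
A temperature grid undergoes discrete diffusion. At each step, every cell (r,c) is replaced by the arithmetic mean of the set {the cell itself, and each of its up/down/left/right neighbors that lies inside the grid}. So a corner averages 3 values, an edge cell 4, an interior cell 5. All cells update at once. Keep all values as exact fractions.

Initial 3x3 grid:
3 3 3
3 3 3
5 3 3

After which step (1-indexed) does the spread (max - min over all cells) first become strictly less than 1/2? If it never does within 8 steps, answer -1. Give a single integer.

Step 1: max=11/3, min=3, spread=2/3
Step 2: max=32/9, min=3, spread=5/9
Step 3: max=365/108, min=3, spread=41/108
  -> spread < 1/2 first at step 3
Step 4: max=21571/6480, min=551/180, spread=347/1296
Step 5: max=1273337/388800, min=5557/1800, spread=2921/15552
Step 6: max=75812539/23328000, min=673483/216000, spread=24611/186624
Step 7: max=4517762033/1399680000, min=15236741/4860000, spread=207329/2239488
Step 8: max=269972352451/83980800000, min=816401599/259200000, spread=1746635/26873856

Answer: 3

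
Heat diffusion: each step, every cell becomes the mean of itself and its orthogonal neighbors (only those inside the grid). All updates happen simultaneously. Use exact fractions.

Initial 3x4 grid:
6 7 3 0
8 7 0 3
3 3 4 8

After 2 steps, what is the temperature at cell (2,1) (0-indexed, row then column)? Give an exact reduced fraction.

Step 1: cell (2,1) = 17/4
Step 2: cell (2,1) = 53/12
Full grid after step 2:
  25/4 81/16 273/80 29/12
  17/3 122/25 87/25 263/80
  179/36 53/12 41/10 23/6

Answer: 53/12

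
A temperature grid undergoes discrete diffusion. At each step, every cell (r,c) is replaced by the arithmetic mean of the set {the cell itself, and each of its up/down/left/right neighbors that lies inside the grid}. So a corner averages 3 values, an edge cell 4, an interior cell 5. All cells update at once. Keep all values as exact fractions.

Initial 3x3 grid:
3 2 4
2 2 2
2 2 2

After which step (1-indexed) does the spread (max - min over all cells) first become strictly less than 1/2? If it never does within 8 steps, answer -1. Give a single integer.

Answer: 3

Derivation:
Step 1: max=11/4, min=2, spread=3/4
Step 2: max=95/36, min=2, spread=23/36
Step 3: max=1061/432, min=299/144, spread=41/108
  -> spread < 1/2 first at step 3
Step 4: max=62731/25920, min=5161/2400, spread=34961/129600
Step 5: max=3675797/1555200, min=1127899/518400, spread=2921/15552
Step 6: max=218454859/93312000, min=68716453/31104000, spread=24611/186624
Step 7: max=12978911573/5598720000, min=153834433/69120000, spread=207329/2239488
Step 8: max=774542280331/335923200000, min=250903114277/111974400000, spread=1746635/26873856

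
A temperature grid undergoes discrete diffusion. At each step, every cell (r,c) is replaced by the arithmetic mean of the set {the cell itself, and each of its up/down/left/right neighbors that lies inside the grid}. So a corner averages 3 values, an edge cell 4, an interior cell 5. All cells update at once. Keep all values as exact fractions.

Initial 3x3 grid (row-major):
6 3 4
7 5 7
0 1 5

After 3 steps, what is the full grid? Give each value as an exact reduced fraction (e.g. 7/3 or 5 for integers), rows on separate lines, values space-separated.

Answer: 2489/540 11207/2400 10291/2160
10007/2400 2167/500 21539/4800
8041/2160 18389/4800 1117/270

Derivation:
After step 1:
  16/3 9/2 14/3
  9/2 23/5 21/4
  8/3 11/4 13/3
After step 2:
  43/9 191/40 173/36
  171/40 108/25 377/80
  119/36 287/80 37/9
After step 3:
  2489/540 11207/2400 10291/2160
  10007/2400 2167/500 21539/4800
  8041/2160 18389/4800 1117/270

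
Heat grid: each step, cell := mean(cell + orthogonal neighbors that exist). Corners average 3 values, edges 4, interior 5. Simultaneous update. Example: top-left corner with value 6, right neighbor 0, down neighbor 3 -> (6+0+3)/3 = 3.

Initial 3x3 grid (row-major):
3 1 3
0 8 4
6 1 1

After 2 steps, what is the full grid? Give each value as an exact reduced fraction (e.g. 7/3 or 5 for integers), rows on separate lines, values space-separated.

Answer: 28/9 211/80 125/36
643/240 94/25 43/15
127/36 167/60 10/3

Derivation:
After step 1:
  4/3 15/4 8/3
  17/4 14/5 4
  7/3 4 2
After step 2:
  28/9 211/80 125/36
  643/240 94/25 43/15
  127/36 167/60 10/3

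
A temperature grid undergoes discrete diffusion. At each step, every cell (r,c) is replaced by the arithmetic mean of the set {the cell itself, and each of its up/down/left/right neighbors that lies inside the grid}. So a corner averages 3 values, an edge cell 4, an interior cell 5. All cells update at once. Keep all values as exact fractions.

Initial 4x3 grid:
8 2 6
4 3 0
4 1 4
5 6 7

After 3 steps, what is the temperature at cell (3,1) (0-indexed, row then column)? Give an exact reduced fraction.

Answer: 61247/14400

Derivation:
Step 1: cell (3,1) = 19/4
Step 2: cell (3,1) = 1141/240
Step 3: cell (3,1) = 61247/14400
Full grid after step 3:
  431/108 55687/14400 353/108
  29401/7200 20423/6000 24901/7200
  9437/2400 23863/6000 26011/7200
  803/180 61247/14400 2359/540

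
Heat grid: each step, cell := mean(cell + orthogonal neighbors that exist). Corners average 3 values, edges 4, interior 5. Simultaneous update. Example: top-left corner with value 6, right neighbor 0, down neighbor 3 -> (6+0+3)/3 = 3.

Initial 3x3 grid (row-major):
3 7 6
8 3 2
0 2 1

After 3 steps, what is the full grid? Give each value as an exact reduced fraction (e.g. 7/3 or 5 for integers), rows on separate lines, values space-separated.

Answer: 3383/720 6987/1600 3073/720
27479/7200 7607/2000 11927/3600
883/270 6593/2400 2987/1080

Derivation:
After step 1:
  6 19/4 5
  7/2 22/5 3
  10/3 3/2 5/3
After step 2:
  19/4 403/80 17/4
  517/120 343/100 211/60
  25/9 109/40 37/18
After step 3:
  3383/720 6987/1600 3073/720
  27479/7200 7607/2000 11927/3600
  883/270 6593/2400 2987/1080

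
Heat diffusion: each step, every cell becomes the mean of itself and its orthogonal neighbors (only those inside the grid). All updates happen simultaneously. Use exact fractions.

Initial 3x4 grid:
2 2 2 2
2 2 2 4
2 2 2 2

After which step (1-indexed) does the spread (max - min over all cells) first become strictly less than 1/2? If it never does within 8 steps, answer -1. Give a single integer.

Step 1: max=8/3, min=2, spread=2/3
Step 2: max=307/120, min=2, spread=67/120
Step 3: max=2597/1080, min=2, spread=437/1080
  -> spread < 1/2 first at step 3
Step 4: max=1021531/432000, min=1009/500, spread=29951/86400
Step 5: max=8991821/3888000, min=6908/3375, spread=206761/777600
Step 6: max=3566595571/1555200000, min=5565671/2700000, spread=14430763/62208000
Step 7: max=211731741689/93312000000, min=449652727/216000000, spread=139854109/746496000
Step 8: max=12619911890251/5598720000000, min=40731228977/19440000000, spread=7114543559/44789760000

Answer: 3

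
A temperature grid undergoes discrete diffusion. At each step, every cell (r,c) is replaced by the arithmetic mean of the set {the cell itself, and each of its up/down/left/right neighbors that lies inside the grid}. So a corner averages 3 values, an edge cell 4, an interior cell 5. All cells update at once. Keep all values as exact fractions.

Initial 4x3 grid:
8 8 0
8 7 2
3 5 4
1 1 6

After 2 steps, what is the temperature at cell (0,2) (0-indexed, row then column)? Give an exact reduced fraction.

Answer: 37/9

Derivation:
Step 1: cell (0,2) = 10/3
Step 2: cell (0,2) = 37/9
Full grid after step 2:
  27/4 277/48 37/9
  99/16 51/10 101/24
  197/48 87/20 91/24
  55/18 151/48 67/18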